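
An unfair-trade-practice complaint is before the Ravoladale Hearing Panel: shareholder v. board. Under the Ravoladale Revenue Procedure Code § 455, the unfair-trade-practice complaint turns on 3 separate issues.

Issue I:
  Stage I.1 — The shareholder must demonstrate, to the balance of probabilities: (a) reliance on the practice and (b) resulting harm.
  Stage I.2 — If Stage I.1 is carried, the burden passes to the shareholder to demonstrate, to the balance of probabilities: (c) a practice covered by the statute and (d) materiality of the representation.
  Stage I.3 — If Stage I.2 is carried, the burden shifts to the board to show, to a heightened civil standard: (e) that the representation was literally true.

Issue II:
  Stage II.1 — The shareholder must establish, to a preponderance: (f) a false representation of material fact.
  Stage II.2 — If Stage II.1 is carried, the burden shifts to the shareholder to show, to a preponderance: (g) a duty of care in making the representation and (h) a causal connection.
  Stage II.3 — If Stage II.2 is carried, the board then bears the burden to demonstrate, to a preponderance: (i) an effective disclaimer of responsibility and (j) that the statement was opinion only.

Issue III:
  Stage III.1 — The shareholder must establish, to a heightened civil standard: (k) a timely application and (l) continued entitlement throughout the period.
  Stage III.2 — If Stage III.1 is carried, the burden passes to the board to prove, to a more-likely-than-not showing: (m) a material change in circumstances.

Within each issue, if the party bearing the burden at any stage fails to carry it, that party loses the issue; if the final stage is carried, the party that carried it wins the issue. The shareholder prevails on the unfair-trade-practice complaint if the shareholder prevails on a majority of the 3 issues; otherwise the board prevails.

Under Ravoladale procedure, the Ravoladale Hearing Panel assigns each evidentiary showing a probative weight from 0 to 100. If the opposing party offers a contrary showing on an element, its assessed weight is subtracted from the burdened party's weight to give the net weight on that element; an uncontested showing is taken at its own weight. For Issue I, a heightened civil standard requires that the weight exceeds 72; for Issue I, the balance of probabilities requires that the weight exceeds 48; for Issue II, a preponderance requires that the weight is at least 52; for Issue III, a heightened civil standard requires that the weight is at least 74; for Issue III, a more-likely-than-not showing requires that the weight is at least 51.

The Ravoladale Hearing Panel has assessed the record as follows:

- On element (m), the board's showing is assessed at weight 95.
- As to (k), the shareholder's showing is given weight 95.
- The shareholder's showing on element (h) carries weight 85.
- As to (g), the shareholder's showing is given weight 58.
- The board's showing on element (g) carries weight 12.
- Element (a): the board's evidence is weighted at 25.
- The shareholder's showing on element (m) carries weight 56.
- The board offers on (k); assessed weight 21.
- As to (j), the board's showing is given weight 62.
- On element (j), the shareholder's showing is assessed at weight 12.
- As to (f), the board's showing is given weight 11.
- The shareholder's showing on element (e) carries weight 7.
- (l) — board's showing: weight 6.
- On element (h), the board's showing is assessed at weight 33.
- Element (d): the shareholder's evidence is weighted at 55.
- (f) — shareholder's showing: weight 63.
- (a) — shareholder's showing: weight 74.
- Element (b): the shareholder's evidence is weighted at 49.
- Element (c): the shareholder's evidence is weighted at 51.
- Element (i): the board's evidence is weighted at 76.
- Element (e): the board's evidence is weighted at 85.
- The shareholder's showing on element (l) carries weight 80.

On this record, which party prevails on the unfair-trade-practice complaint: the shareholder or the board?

— Issue I —
Stage I.1 (shareholder, the balance of probabilities, weight exceeds 48): (a) net 74−25=49 > 48 — meets; (b) 49 > 48 — meets.
  Stage I.1 carried; the burden remains with the shareholder.
Stage I.2 (shareholder, the balance of probabilities, weight exceeds 48): (c) 51 > 48 — meets; (d) 55 > 48 — meets.
  The shareholder carries Stage I.2; the board now bears the burden.
Stage I.3 (board, a heightened civil standard, weight exceeds 72): (e) net 85−7=78 > 72 — meets.
  Stage I.3 carried; the final stage is satisfied.
With every stage satisfied, the board prevails on this issue.
— Issue II —
Stage II.1 — burden on shareholder; standard: a preponderance (weight is at least 52).
    (f): 63 − 11 = 52 ≥ 52 [met]
  Stage II.1 carried; the burden remains with the shareholder.
Stage II.2 — burden on shareholder; standard: a preponderance (weight is at least 52).
    (g): 58 − 12 = 46 < 52 [not met]
    (h): 85 − 33 = 52 ≥ 52 [met]
  Not every element is met, so the shareholder fails to carry Stage II.2.
The analysis ends at Stage II.2; the board prevails on this issue.
— Issue III —
Stage III.1 — burden on shareholder; standard: a heightened civil standard (weight is at least 74).
    (k): 95 − 21 = 74 ≥ 74 [met]
    (l): 80 − 6 = 74 ≥ 74 [met]
  Stage III.1 is satisfied; the onus moves to the board.
Stage III.2 — burden on board; standard: a more-likely-than-not showing (weight is at least 51).
    (m): 95 − 56 = 39 < 51 [not met]
  Not every element is met, so the board fails to carry Stage III.2.
So the shareholder prevails on this issue.
Per-issue: Issue I → board; Issue II → board; Issue III → shareholder. The shareholder must prevail on a majority of issues; overall, the board prevails.

board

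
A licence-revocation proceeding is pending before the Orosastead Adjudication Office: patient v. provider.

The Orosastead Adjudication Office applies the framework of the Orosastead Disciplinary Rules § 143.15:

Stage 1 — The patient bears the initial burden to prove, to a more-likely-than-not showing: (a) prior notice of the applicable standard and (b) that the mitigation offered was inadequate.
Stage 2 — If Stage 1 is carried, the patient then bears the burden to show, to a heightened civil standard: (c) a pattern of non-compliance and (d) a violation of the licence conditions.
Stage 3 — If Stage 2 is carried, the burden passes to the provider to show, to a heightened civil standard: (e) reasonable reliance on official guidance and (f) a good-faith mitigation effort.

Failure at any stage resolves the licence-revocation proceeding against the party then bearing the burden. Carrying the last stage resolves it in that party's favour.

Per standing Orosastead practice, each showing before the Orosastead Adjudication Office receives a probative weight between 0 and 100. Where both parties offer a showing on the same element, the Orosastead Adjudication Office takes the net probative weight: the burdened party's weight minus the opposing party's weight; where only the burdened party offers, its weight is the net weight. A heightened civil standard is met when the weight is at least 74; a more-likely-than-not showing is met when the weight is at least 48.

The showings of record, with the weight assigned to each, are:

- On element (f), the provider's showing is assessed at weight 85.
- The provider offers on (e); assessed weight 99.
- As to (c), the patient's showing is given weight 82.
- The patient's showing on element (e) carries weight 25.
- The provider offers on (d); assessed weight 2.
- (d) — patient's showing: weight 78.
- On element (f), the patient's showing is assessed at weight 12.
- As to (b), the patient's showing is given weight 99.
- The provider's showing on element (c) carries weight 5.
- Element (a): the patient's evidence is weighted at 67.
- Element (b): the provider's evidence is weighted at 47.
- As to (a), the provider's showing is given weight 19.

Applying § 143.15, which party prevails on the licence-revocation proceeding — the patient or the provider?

patient

At Stage 1 the patient must meet a more-likely-than-not showing (weight is at least 48): on (a) the weight is 67 less the opposing 19 gives net 48, which does reach 48, so (a) meets the standard; on (b) the weight is 99 less the opposing 47 gives net 52, which does reach 48, so (b) meets the standard.
  All elements met. The patient retains the burden for Stage 2.
At Stage 2 the patient must meet a heightened civil standard (weight is at least 74): on (c) the weight is 82 less the opposing 5 gives net 77, which does reach 74, so (c) meets the standard; on (d) the weight is 78 less the opposing 2 gives net 76, ≥ 74, so (d) meets the standard.
  Stage 2 carried; the burden shifts to the provider.
At Stage 3 the provider must meet a heightened civil standard (weight is at least 74): on (e) the weight is 99 less the opposing 25 gives net 74, which does reach 74, so (e) meets the standard; on (f) the weight is 85 less the opposing 12 gives net 73, < 74, so (f) does not meet the standard.
  Stage 3 not carried; the provider fails its burden.
The analysis ends at Stage 3; the patient prevails.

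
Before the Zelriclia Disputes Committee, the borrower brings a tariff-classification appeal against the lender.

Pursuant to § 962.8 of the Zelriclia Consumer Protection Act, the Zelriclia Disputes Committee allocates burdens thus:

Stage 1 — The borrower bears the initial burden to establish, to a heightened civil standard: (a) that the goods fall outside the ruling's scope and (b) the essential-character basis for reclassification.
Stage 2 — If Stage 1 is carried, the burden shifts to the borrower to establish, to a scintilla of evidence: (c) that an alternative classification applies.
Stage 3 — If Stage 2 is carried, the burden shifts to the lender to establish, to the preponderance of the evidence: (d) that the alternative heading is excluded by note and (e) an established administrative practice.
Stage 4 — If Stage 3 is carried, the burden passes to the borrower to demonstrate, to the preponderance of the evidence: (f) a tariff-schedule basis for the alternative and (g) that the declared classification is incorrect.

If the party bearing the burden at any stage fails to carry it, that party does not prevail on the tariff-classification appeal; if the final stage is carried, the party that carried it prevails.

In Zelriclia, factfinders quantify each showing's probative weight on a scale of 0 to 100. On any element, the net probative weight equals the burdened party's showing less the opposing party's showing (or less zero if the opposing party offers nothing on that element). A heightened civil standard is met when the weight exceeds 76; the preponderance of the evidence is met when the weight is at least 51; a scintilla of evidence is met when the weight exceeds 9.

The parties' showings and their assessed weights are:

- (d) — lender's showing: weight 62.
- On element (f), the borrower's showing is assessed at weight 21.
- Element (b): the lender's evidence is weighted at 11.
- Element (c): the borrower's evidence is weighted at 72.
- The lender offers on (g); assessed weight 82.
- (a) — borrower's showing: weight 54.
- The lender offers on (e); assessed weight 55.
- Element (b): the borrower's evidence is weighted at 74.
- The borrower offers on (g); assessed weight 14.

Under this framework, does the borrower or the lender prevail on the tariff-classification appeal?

lender

At Stage 1 the borrower must meet a heightened civil standard (weight exceeds 76): on (a) the weight is 54, ≤ 76, so (a) does not meet the standard; on (b) the weight is 74 less the opposing 11 gives net 63, ≤ 76, so (b) does not meet the standard.
  Stage 1 not carried; the borrower fails its burden.
The analysis ends at Stage 1; the lender prevails.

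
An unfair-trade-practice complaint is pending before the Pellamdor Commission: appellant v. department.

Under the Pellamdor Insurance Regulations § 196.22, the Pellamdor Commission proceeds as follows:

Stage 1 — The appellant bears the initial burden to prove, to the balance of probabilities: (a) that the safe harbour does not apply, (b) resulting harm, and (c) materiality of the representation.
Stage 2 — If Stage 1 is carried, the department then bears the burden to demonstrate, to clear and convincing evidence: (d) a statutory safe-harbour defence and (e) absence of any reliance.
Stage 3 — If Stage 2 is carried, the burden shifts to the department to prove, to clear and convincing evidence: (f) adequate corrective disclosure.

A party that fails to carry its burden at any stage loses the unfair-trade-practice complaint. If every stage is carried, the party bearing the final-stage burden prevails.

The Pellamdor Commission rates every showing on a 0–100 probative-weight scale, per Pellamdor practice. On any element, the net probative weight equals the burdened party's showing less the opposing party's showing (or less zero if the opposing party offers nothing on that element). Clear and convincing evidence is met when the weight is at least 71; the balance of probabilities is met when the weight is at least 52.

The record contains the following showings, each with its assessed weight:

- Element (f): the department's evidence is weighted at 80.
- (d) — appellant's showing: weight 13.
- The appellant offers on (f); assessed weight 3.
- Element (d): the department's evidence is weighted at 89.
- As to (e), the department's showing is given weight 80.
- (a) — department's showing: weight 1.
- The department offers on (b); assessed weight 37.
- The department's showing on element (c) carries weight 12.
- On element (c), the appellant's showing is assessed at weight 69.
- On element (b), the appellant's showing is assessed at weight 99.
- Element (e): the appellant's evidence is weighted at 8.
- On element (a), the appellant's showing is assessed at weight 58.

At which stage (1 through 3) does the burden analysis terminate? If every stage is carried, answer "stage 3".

Stage 1 — burden on appellant; standard: the balance of probabilities (weight is at least 52).
    (a): 58 − 1 = 57 ≥ 52 [met]
    (b): 99 − 37 = 62 ≥ 52 [met]
    (c): 69 − 12 = 57 ≥ 52 [met]
  Stage 1 carried; the burden shifts to the department.
Stage 2 — burden on department; standard: clear and convincing evidence (weight is at least 71).
    (d): 89 − 13 = 76 ≥ 71 [met]
    (e): 80 − 8 = 72 ≥ 71 [met]
  Stage 2 carried; the burden remains with the department.
Stage 3 — burden on department; standard: clear and convincing evidence (weight is at least 71).
    (f): 80 − 3 = 77 ≥ 71 [met]
  The department carries the last stage.
All stages carried — the department prevails.

stage 3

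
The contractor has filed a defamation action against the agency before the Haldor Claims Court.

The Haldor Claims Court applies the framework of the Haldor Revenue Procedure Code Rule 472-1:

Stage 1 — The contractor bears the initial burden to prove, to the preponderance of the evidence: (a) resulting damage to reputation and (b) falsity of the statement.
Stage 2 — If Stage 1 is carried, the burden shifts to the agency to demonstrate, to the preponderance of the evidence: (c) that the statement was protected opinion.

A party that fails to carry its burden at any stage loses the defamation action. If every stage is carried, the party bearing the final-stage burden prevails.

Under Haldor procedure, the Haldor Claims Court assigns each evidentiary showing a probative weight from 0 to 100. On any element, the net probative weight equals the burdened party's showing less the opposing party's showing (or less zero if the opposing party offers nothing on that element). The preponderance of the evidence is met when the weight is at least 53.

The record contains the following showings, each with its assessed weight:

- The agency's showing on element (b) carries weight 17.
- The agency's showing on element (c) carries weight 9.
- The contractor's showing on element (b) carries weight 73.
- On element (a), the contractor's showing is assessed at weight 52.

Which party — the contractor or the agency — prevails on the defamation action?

At Stage 1 the contractor must meet the preponderance of the evidence (weight is at least 53): on (a) the weight is 52, which does not reach 53, so (a) does not meet the standard; on (b) the weight is 73 less the opposing 17 gives net 56, ≥ 53, so (b) meets the standard.
  Not every element is met, so the contractor fails to carry Stage 1.
The analysis ends at Stage 1; the agency prevails.

agency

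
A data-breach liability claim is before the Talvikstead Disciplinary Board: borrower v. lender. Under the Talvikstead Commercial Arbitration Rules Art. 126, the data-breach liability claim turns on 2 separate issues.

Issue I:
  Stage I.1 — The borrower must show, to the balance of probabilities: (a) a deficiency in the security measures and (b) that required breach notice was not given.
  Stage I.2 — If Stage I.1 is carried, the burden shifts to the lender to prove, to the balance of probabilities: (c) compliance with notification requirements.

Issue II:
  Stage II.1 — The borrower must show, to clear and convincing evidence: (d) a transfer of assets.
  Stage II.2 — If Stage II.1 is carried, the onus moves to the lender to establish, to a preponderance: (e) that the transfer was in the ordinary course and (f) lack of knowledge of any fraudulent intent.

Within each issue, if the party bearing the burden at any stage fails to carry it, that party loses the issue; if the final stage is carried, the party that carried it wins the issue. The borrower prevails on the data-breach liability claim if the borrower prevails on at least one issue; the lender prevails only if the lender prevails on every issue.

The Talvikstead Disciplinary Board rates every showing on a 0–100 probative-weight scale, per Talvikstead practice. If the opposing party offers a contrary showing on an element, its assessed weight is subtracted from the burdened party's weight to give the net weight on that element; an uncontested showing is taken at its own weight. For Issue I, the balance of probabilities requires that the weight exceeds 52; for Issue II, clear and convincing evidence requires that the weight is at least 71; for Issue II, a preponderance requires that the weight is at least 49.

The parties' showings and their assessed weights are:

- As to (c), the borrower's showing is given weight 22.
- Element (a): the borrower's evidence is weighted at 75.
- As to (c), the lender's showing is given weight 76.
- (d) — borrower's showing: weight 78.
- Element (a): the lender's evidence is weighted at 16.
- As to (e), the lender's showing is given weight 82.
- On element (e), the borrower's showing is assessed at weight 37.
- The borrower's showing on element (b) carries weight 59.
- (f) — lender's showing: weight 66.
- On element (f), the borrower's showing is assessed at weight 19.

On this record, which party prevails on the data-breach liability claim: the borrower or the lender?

— Issue I —
Stage I.1 (borrower, the balance of probabilities, weight exceeds 52): (a) net 75−16=59 > 52 — meets; (b) 59 > 52 — meets.
  Stage I.1 carried; the burden shifts to the lender.
Stage I.2 (lender, the balance of probabilities, weight exceeds 52): (c) net 76−22=54 > 52 — meets.
  The lender carries the last stage.
With every stage satisfied, the lender prevails on this issue.
— Issue II —
Stage II.1 (borrower, clear and convincing evidence, weight is at least 71): (d) 78 ≥ 71 — meets.
  All elements met. The burden passes to the lender.
Stage II.2 (lender, a preponderance, weight is at least 49): (e) net 82−37=45 < 49 — fails; (f) net 66−19=47 < 49 — fails.
  Stage II.2 not carried; the lender fails its burden.
So the borrower prevails on this issue.
Per-issue: Issue I → lender; Issue II → borrower. The borrower must prevail on at least one issue; overall, the borrower prevails.

borrower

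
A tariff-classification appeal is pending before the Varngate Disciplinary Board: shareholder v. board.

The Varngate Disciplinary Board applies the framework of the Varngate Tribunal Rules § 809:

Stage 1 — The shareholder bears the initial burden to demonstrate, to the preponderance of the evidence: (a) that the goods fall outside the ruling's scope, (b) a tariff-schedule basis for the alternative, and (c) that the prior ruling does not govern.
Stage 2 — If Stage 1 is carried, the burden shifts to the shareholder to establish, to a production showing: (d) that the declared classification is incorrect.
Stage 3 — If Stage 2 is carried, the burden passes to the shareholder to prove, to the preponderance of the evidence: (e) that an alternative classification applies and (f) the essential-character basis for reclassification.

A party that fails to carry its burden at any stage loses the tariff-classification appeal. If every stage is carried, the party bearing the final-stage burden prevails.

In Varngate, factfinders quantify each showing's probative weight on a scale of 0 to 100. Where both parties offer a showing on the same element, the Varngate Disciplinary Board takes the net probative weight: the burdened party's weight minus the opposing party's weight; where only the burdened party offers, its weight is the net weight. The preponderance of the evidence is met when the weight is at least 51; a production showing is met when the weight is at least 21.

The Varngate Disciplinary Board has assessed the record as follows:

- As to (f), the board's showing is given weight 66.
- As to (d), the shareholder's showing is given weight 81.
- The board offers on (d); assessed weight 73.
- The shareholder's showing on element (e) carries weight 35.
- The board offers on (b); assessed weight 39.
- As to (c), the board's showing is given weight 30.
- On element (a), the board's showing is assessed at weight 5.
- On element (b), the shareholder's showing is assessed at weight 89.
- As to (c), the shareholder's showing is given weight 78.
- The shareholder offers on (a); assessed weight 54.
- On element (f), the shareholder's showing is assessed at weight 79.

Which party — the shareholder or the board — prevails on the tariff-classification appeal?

board

Stage 1 (shareholder, the preponderance of the evidence, weight is at least 51): (a) net 54−5=49 < 51 — fails; (b) net 89−39=50 < 51 — fails; (c) net 78−30=48 < 51 — fails.
  Not every element is met, so the shareholder fails to carry Stage 1.
The board prevails.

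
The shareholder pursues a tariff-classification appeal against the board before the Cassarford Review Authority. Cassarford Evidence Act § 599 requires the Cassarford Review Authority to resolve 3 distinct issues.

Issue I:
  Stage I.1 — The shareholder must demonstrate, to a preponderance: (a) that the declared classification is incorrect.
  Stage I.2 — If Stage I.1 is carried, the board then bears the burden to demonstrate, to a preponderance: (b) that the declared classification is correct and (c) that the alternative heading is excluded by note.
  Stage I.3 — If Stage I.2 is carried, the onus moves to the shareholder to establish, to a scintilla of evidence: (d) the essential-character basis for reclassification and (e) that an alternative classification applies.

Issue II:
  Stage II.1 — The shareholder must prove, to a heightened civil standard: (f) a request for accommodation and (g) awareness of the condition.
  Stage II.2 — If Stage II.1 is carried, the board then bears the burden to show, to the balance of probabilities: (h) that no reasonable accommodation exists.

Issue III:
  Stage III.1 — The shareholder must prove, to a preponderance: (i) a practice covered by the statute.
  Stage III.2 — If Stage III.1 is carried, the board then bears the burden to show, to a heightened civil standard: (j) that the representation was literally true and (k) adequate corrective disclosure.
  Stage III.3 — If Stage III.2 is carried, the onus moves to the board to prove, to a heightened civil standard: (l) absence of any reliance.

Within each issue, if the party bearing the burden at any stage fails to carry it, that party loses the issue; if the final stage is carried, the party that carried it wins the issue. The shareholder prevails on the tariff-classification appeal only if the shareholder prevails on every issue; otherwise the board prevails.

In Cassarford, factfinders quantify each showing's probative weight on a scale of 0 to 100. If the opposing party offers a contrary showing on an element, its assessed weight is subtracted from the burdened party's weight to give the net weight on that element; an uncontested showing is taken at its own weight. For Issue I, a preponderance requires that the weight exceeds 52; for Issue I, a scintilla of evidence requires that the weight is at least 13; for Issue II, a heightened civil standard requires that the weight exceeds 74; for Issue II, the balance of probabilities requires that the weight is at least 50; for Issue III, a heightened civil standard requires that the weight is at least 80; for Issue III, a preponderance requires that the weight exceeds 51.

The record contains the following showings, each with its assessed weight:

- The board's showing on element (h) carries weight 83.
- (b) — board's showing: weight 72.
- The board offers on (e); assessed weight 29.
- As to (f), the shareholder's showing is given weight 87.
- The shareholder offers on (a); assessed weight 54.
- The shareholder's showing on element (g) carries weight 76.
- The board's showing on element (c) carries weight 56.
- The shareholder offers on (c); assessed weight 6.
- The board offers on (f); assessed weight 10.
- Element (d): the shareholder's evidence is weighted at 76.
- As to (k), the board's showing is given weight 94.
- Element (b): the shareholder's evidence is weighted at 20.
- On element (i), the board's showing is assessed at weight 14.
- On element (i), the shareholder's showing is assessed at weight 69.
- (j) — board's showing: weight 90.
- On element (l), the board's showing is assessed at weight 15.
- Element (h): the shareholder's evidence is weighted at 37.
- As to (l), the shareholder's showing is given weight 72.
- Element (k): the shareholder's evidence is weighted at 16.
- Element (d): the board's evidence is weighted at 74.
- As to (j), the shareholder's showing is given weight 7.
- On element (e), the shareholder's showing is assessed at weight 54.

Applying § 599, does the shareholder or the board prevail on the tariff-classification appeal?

— Issue I —
Stage I.1 (shareholder, a preponderance, weight exceeds 52): (a) 54 > 52 — meets.
  Stage I.1 carried; the burden shifts to the board.
Stage I.2 (board, a preponderance, weight exceeds 52): (b) net 72−20=52 ≤ 52 — fails; (c) net 56−6=50 ≤ 52 — fails.
  The board does not carry Stage I.2.
The analysis ends at Stage I.2; the shareholder prevails on this issue.
— Issue II —
Stage II.1 — burden on shareholder; standard: a heightened civil standard (weight exceeds 74).
    (f): 87 − 10 = 77 > 74 [met]
    (g): 76 > 74 [met]
  Stage II.1 carried; the burden shifts to the board.
Stage II.2 — burden on board; standard: the balance of probabilities (weight is at least 50).
    (h): 83 − 37 = 46 < 50 [not met]
  Not every element is met, so the board fails to carry Stage II.2.
The analysis ends at Stage II.2; the shareholder prevails on this issue.
— Issue III —
Stage III.1 — burden on shareholder; standard: a preponderance (weight exceeds 51).
    (i): 69 − 14 = 55 > 51 [met]
  All elements met. The burden passes to the board.
Stage III.2 — burden on board; standard: a heightened civil standard (weight is at least 80).
    (j): 90 − 7 = 83 ≥ 80 [met]
    (k): 94 − 16 = 78 < 80 [not met]
  The board does not carry Stage III.2.
The analysis ends at Stage III.2; the shareholder prevails on this issue.
Per-issue: Issue I → shareholder; Issue II → shareholder; Issue III → shareholder. The shareholder must prevail on every issue; overall, the shareholder prevails.

shareholder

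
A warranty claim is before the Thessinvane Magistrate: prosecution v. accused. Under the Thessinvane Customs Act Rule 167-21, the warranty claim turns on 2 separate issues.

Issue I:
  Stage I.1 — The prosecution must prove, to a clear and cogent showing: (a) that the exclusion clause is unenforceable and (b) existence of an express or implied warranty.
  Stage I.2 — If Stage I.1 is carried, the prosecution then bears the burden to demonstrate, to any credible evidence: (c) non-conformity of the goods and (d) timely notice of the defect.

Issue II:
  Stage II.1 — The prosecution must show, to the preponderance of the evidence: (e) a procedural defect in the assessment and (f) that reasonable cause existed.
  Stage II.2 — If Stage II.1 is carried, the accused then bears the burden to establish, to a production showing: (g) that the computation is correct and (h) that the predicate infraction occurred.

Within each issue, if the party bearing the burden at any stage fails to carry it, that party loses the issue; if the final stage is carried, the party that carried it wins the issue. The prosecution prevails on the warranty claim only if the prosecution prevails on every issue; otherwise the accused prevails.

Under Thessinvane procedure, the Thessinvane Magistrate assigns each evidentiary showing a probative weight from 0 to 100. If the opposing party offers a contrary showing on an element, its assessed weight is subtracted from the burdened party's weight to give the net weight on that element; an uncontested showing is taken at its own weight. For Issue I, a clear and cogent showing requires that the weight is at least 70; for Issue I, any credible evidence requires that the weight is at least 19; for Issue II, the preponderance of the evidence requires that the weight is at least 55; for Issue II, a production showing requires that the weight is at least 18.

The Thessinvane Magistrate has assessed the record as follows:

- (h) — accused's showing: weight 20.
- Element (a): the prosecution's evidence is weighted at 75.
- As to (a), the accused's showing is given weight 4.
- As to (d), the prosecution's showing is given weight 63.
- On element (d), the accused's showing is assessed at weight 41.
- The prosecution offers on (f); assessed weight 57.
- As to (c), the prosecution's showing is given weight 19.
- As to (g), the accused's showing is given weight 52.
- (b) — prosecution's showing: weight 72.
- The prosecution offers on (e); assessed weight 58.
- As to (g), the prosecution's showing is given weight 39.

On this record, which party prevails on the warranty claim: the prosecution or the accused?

prosecution

— Issue I —
Stage I.1 — burden on prosecution; standard: a clear and cogent showing (weight is at least 70).
    (a): 75 − 4 = 71 ≥ 70 [met]
    (b): 72 ≥ 70 [met]
  All elements met. The prosecution retains the burden for Stage I.2.
Stage I.2 — burden on prosecution; standard: any credible evidence (weight is at least 19).
    (c): 19 ≥ 19 [met]
    (d): 63 − 41 = 22 ≥ 19 [met]
  All elements met at the final stage.
With every stage satisfied, the prosecution prevails on this issue.
— Issue II —
Stage II.1 (prosecution, the preponderance of the evidence, weight is at least 55): (e) 58 ≥ 55 — meets; (f) 57 ≥ 55 — meets.
  All elements met. The burden passes to the accused.
Stage II.2 (accused, a production showing, weight is at least 18): (g) net 52−39=13 < 18 — fails; (h) 20 ≥ 18 — meets.
  Stage II.2 not carried; the accused fails its burden.
So the prosecution prevails on this issue.
Per-issue: Issue I → prosecution; Issue II → prosecution. The prosecution must prevail on every issue; overall, the prosecution prevails.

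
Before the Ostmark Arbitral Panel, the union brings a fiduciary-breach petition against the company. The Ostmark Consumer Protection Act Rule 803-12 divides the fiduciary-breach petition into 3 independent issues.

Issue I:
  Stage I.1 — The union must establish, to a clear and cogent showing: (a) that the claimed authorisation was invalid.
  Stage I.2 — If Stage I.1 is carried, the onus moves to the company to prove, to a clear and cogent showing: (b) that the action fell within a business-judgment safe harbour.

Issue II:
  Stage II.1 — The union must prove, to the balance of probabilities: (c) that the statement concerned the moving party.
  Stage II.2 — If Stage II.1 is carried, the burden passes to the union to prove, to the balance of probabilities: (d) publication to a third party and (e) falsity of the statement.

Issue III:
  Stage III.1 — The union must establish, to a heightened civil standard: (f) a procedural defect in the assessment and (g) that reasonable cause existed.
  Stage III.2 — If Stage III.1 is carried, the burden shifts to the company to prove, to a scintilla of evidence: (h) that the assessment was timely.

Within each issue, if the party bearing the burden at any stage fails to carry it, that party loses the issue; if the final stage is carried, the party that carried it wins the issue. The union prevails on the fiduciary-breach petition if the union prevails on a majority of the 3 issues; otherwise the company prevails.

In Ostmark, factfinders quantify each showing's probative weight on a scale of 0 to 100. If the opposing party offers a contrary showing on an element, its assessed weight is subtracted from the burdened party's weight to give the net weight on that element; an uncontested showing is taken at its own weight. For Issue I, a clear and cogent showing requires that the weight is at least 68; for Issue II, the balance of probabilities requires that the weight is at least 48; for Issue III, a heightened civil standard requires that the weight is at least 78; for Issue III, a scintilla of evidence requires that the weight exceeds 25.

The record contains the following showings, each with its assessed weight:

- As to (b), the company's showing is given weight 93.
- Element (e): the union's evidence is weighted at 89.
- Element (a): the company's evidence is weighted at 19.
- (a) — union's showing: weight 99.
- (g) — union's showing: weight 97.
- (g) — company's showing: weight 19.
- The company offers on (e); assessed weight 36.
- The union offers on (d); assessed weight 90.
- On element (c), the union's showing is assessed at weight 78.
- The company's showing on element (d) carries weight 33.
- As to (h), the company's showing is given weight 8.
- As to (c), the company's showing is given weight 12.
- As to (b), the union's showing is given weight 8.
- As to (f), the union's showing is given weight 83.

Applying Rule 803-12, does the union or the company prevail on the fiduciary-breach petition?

union

— Issue I —
Stage I.1 (union, a clear and cogent showing, weight is at least 68): (a) net 99−19=80 ≥ 68 — meets.
  The union carries Stage I.1; the company now bears the burden.
Stage I.2 (company, a clear and cogent showing, weight is at least 68): (b) net 93−8=85 ≥ 68 — meets.
  Stage I.2 carried; the final stage is satisfied.
Every stage carried; the company prevails on this issue.
— Issue II —
Stage II.1 (union, the balance of probabilities, weight is at least 48): (c) net 78−12=66 ≥ 48 — meets.
  All elements met. The union retains the burden for Stage II.2.
Stage II.2 (union, the balance of probabilities, weight is at least 48): (d) net 90−33=57 ≥ 48 — meets; (e) net 89−36=53 ≥ 48 — meets.
  All elements met at the final stage.
Every stage carried; the union prevails on this issue.
— Issue III —
At Stage III.1 the union must meet a heightened civil standard (weight is at least 78): on (f) the weight is 83, ≥ 78, so (f) meets the standard; on (g) the weight is 97 less the opposing 19 gives net 78, ≥ 78, so (g) meets the standard.
  Stage III.1 carried; the burden shifts to the company.
At Stage III.2 the company must meet a scintilla of evidence (weight exceeds 25): on (h) the weight is 8, which does not exceed 25, so (h) does not meet the standard.
  The company does not carry Stage III.2.
The union prevails on this issue.
Per-issue: Issue I → company; Issue II → union; Issue III → union. The union must prevail on a majority of issues; overall, the union prevails.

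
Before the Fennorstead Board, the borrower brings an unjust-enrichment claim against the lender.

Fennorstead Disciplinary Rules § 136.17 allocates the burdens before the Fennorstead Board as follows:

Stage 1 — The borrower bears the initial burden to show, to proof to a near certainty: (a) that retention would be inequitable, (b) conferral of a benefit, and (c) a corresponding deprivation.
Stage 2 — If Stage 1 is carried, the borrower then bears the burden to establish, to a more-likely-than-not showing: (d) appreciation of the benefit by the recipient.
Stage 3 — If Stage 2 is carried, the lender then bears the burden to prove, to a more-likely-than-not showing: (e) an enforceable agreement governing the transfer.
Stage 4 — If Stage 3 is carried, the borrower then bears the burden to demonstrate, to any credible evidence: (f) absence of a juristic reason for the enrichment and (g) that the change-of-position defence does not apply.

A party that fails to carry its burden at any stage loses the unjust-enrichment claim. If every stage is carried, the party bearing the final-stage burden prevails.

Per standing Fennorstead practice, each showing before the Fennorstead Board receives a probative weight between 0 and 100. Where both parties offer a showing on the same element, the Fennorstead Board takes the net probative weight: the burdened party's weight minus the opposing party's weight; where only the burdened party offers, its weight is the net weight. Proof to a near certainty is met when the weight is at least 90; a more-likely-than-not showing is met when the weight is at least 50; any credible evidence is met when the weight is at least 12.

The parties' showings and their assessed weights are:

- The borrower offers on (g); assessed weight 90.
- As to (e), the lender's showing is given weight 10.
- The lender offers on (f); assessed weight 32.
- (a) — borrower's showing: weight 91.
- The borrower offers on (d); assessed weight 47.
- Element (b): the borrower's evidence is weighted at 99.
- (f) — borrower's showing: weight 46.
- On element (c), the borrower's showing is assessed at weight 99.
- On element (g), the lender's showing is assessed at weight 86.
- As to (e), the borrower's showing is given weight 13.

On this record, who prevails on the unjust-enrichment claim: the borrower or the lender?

lender

At Stage 1 the borrower must meet proof to a near certainty (weight is at least 90): on (a) the weight is 91, which does reach 90, so (a) meets the standard; on (b) the weight is 99, which does reach 90, so (b) meets the standard; on (c) the weight is 99, which does reach 90, so (c) meets the standard.
  Stage 1 carried; the burden remains with the borrower.
At Stage 2 the borrower must meet a more-likely-than-not showing (weight is at least 50): on (d) the weight is 47, which does not reach 50, so (d) does not meet the standard.
  Not every element is met, so the borrower fails to carry Stage 2.
So the lender prevails.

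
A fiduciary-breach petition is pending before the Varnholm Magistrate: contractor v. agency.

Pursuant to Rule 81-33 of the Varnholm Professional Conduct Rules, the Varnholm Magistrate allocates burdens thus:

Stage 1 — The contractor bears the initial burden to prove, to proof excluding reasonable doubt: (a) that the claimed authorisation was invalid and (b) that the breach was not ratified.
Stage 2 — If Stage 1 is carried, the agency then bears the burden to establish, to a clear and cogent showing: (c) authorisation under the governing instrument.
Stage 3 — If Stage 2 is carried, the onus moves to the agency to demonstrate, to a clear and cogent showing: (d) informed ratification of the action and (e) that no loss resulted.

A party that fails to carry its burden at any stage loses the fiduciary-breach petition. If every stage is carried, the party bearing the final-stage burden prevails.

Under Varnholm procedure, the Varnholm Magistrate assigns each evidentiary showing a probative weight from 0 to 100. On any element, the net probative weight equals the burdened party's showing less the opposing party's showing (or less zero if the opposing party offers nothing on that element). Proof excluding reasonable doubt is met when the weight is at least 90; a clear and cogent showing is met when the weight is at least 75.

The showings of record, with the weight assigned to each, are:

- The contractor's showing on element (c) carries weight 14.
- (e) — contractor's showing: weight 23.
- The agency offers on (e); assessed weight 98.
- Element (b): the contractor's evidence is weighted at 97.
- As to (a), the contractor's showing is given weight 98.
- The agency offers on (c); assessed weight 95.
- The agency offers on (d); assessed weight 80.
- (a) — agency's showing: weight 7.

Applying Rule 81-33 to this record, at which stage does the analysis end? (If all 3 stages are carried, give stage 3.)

At Stage 1 the contractor must meet proof excluding reasonable doubt (weight is at least 90): on (a) the weight is 98 less the opposing 7 gives net 91, ≥ 90, so (a) meets the standard; on (b) the weight is 97, ≥ 90, so (b) meets the standard.
  Stage 1 carried; the burden shifts to the agency.
At Stage 2 the agency must meet a clear and cogent showing (weight is at least 75): on (c) the weight is 95 less the opposing 14 gives net 81, which does reach 75, so (c) meets the standard.
  Stage 2 carried; the burden remains with the agency.
At Stage 3 the agency must meet a clear and cogent showing (weight is at least 75): on (d) the weight is 80, which does reach 75, so (d) meets the standard; on (e) the weight is 98 less the opposing 23 gives net 75, ≥ 75, so (e) meets the standard.
  The agency carries the last stage.
Every stage carried; the agency prevails.

stage 3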